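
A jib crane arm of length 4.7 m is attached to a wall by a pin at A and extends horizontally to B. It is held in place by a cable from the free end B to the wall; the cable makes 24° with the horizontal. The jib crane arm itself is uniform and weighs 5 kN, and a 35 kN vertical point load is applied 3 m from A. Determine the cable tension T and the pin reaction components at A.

ΣM about A: T·sin24°·4.7 − 5·2.35 − 35·3 = 0 → T = 116.75/(4.7·0.406737) = 61.0725 ≈ 61.07 kN.
ΣF_x = 0: A_x − T·cos24° = 0 → A_x = 61.0725 × 0.913545 = 55.79 kN.
ΣF_y = 0: A_y + T·sin24° − 5 − 35 = 0 → A_y = 40 − 61.0725 × 0.406737 = 15.16 kN.

T = 61.07 kN, A_x = 55.79 kN, A_y = 15.16 kN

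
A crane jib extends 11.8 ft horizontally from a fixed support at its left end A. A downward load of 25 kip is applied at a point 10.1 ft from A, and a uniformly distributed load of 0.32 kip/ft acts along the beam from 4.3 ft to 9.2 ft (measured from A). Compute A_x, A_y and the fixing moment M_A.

A_x = 0, A_y = 26.57 kip, M_A = 263.1 kip·ft

Resultant of the distributed load: 0.32 × 4.9 = 1.568 kip at 6.75 ft from A.
ΣF_x = 0: A_x = 0.
ΣF_y = 0: A_y − 25 − 0.32·4.9 = 0 → A_y = 26.57 kip.
ΣM about A: M_A − 25·10.1 − (0.32·4.9)·6.75 = 0 → M_A = 263.1 kip·ft.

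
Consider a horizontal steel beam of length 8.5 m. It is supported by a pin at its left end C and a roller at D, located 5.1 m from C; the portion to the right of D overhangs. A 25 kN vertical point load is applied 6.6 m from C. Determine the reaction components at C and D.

C_x = 0, C_y = -7.353 kN, D_y = 32.35 kN

Moments about C: D_y·5.1 − 25·6.6 = 0 → D_y = 165/5.1 = 32.3529 ≈ 32.35 kN.
ΣF_y = 0: C_y + 32.3529 − 25 = 0 → C_y = -7.353 kN.
ΣF_x = 0: no horizontal applied forces, so C_x = 0.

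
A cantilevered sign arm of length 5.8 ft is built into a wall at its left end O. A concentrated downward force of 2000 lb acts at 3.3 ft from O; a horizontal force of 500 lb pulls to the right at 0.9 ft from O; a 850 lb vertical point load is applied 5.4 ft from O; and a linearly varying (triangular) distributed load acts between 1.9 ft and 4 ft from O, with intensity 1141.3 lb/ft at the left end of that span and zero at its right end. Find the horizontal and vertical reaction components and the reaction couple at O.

O_x = -500.0 lb, O_y = 4048 lb, M_O = 14310 lb·ft

Resultant of the triangular load: ½ × 1141.3 × 2.1 = 1198.365 lb, acting at 2.6 ft from O (one-third of the span from the peak).
ΣF_x = 0: O_x + 500 = 0 → O_x = -500.0 lb.
ΣF_y = 0: O_y − 2000 − 850 − ½·1141.3·2.1 = 0 → O_y = 4048 lb.
ΣM about O: M_O − 2000·3.3 − 850·5.4 − (½·1141.3·2.1)·2.6 = 0 → M_O = 14310 lb·ft.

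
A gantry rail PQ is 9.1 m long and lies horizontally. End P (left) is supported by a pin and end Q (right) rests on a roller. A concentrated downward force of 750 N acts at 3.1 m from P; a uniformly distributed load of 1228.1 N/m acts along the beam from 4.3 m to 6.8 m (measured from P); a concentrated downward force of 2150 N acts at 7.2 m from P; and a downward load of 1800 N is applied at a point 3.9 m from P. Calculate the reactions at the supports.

Resultant of the distributed load: 1228.1 × 2.5 = 3070.25 N at 5.55 m from P.
ΣM about P: Q_y·9.1 − 750·3.1 − (1228.1·2.5)·5.55 − 2150·7.2 − 1800·3.9 = 0 → Q_y = 41864.8875/9.1 = 4600.54 ≈ 4601 N.
ΣF_y = 0: P_y + 4600.54 − 750 − 1228.1·2.5 − 2150 − 1800 = 0 → P_y = 3170 N.
ΣF_x = 0: no horizontal applied forces, so P_x = 0.

P_x = 0, P_y = 3170 N, Q_y = 4601 N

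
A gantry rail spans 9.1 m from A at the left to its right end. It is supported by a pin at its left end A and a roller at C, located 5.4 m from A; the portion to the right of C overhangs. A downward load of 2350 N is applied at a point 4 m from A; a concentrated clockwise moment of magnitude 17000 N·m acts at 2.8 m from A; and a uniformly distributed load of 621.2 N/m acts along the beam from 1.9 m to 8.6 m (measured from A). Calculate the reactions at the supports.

A_x = 0, A_y = -2423 N, C_y = 8935 N

Resultant of the distributed load: 621.2 × 6.7 = 4162.04 N at 5.25 m from A.
Taking moments about A: C_y·5.4 − 2350·4 − 17000 − (621.2·6.7)·5.25 = 0 → C_y = 48250.71/5.4 = 8935.32 ≈ 8935 N.
ΣF_y = 0: A_y + 8935.32 − 2350 − 621.2·6.7 = 0 → A_y = -2423 N.
ΣF_x = 0: no horizontal applied forces, so A_x = 0.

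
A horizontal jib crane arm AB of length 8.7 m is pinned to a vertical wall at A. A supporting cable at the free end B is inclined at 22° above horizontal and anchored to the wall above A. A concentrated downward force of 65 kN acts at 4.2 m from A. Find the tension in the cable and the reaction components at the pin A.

T = 83.77 kN, A_x = 77.67 kN, A_y = 33.62 kN

ΣM about A: T·sin22°·8.7 − 65·4.2 = 0 → T = 273/(8.7·0.374607) = 83.7659 ≈ 83.77 kN.
ΣF_x = 0: A_x − T·cos22° = 0 → A_x = 83.7659 × 0.927184 = 77.67 kN.
ΣF_y = 0: A_y + T·sin22° − 65 = 0 → A_y = 65 − 83.7659 × 0.374607 = 33.62 kN.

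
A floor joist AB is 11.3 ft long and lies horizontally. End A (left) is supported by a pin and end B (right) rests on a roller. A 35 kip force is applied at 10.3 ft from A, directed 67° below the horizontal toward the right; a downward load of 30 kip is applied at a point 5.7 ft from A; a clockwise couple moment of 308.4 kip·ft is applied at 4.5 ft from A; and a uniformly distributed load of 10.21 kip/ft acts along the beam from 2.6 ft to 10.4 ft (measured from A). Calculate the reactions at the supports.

Resultant of the distributed load: 10.21 × 7.8 = 79.638 kip at 6.5 ft from A.
Taking moments about A: B_y·11.3 − 35·sin67°·10.3 − 30·5.7 − 308.4 − (10.21·7.8)·6.5 = 0 → B_y = 1328.89/11.3 = 117.601 ≈ 117.6 kip.
ΣF_y = 0: A_y + 117.601 − 35·sin67° − 30 − 10.21·7.8 = 0 → A_y = 24.25 kip.
ΣF_x = 0: A_x + 35·cos67° = 0 → A_x = -13.68 kip.

A_x = -13.68 kip, A_y = 24.25 kip, B_y = 117.6 kip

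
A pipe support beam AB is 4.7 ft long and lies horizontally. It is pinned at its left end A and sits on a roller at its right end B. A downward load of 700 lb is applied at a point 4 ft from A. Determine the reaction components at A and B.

A_x = 0, A_y = 104.3 lb, B_y = 595.7 lb

Moments about A: B_y·4.7 − 700·4 = 0 → B_y = 2800/4.7 = 595.745 ≈ 595.7 lb.
ΣF_y = 0: A_y + 595.745 − 700 = 0 → A_y = 104.3 lb.
ΣF_x = 0: no horizontal applied forces, so A_x = 0.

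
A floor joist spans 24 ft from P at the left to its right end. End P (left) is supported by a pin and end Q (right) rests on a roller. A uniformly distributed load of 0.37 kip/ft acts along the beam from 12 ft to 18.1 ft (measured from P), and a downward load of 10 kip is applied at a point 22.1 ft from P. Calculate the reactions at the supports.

Resultant of the distributed load: 0.37 × 6.1 = 2.257 kip at 15.05 ft from P.
Taking moments about P: Q_y·24 − (0.37·6.1)·15.05 − 10·22.1 = 0 → Q_y = 254.96785/24 = 10.6237 ≈ 10.62 kip.
ΣF_y = 0: P_y + 10.6237 − 0.37·6.1 − 10 = 0 → P_y = 1.633 kip.
ΣF_x = 0: no horizontal applied forces, so P_x = 0.

P_x = 0, P_y = 1.633 kip, Q_y = 10.62 kip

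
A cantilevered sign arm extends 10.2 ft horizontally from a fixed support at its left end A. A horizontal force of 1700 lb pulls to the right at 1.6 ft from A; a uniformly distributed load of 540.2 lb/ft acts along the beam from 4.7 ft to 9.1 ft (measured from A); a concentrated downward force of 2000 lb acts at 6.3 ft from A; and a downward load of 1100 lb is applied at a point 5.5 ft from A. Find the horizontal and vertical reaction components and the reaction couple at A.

A_x = -1700 lb, A_y = 5477 lb, M_A = 35050 lb·ft

Resultant of the distributed load: 540.2 × 4.4 = 2376.88 lb at 6.9 ft from A.
ΣF_x = 0: A_x + 1700 = 0 → A_x = -1700 lb.
ΣF_y = 0: A_y − 540.2·4.4 − 2000 − 1100 = 0 → A_y = 5477 lb.
ΣM about A: M_A − (540.2·4.4)·6.9 − 2000·6.3 − 1100·5.5 = 0 → M_A = 35050 lb·ft.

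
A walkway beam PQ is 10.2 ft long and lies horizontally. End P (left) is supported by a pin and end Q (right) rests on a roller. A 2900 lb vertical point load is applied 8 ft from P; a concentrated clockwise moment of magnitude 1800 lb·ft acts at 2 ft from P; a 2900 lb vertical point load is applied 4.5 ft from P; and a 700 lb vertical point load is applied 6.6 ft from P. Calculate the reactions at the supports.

ΣM about P: Q_y·10.2 − 2900·8 − 1800 − 2900·4.5 − 700·6.6 = 0 → Q_y = 42670/10.2 = 4183.33 ≈ 4183 lb.
ΣF_y = 0: P_y + 4183.33 − 2900 − 2900 − 700 = 0 → P_y = 2317 lb.
ΣF_x = 0: no horizontal applied forces, so P_x = 0.

P_x = 0, P_y = 2317 lb, Q_y = 4183 lb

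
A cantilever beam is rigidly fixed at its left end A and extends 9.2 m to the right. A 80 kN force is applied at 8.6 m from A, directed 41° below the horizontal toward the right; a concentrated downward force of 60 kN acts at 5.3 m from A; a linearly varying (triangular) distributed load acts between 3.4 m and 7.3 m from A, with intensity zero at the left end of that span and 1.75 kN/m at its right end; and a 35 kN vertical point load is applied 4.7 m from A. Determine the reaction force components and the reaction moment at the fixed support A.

Resultant of the triangular load: ½ × 1.75 × 3.9 = 3.4125 kN, acting at 6 m from A (one-third of the span from the peak).
ΣF_x = 0: A_x + 80·cos41° = 0 → A_x = -60.38 kN.
ΣF_y = 0: A_y − 80·sin41° − 60 − ½·1.75·3.9 − 35 = 0 → A_y = 150.9 kN.
ΣM about A: M_A − 80·sin41°·8.6 − 60·5.3 − (½·1.75·3.9)·6 − 35·4.7 = 0 → M_A = 954.3 kN·m.

A_x = -60.38 kN, A_y = 150.9 kN, M_A = 954.3 kN·m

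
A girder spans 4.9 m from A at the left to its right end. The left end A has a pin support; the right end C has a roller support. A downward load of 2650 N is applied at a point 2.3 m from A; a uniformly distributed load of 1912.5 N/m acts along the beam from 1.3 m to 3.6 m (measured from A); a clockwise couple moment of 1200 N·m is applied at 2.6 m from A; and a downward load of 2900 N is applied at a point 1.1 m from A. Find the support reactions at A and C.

A_x = 0, A_y = 5610 N, C_y = 4339 N

Resultant of the distributed load: 1912.5 × 2.3 = 4398.75 N at 2.45 m from A.
Moments about A: C_y·4.9 − 2650·2.3 − (1912.5·2.3)·2.45 − 1200 − 2900·1.1 = 0 → C_y = 21261.9375/4.9 = 4339.17 ≈ 4339 N.
ΣF_y = 0: A_y + 4339.17 − 2650 − 1912.5·2.3 − 2900 = 0 → A_y = 5610 N.
ΣF_x = 0: no horizontal applied forces, so A_x = 0.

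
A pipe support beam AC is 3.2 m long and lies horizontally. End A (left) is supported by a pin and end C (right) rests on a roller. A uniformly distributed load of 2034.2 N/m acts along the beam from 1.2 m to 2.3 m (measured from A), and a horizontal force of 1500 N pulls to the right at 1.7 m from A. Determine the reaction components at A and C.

Resultant of the distributed load: 2034.2 × 1.1 = 2237.62 N at 1.75 m from A.
ΣM about A: C_y·3.2 − (2034.2·1.1)·1.75 = 0 → C_y = 3915.835/3.2 = 1223.7 ≈ 1224 N.
ΣF_y = 0: A_y + 1223.7 − 2034.2·1.1 = 0 → A_y = 1014 N.
ΣF_x = 0: A_x + 1500 = 0 → A_x = -1500 N.

A_x = -1500 N, A_y = 1014 N, C_y = 1224 N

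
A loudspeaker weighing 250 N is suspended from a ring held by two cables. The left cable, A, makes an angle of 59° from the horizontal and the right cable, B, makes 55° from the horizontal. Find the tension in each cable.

ΣF_x = 0: −T_A·cos59° + T_B·cos55° = 0 → T_B = 0.897941·T_A.
ΣF_y = 0: T_A·sin59° + T_B·sin55° = 250.
Substitute: T_A·(0.857167 + 0.897941·0.819152) = 250 → T_A = 156.964 ≈ 157.0 N.
Then T_B = 0.897941 × 156.964 = 140.9 N.

T_A = 157.0 N, T_B = 140.9 N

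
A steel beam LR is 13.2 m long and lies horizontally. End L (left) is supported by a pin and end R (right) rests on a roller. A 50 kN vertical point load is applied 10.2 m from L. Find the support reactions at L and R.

Taking moments about L: R_y·13.2 − 50·10.2 = 0 → R_y = 510/13.2 = 38.6364 ≈ 38.64 kN.
ΣF_y = 0: L_y + 38.6364 − 50 = 0 → L_y = 11.36 kN.
ΣF_x = 0: no horizontal applied forces, so L_x = 0.

L_x = 0, L_y = 11.36 kN, R_y = 38.64 kN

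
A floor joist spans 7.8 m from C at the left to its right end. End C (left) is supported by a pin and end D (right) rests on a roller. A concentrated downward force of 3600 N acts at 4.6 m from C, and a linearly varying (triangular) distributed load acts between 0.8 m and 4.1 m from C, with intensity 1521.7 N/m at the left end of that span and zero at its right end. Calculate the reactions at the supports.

Resultant of the triangular load: ½ × 1521.7 × 3.3 = 2510.805 N, acting at 1.9 m from C (one-third of the span from the peak).
Moments about C: D_y·7.8 − 3600·4.6 − (½·1521.7·3.3)·1.9 = 0 → D_y = 21330.5295/7.8 = 2734.68 ≈ 2735 N.
ΣF_y = 0: C_y + 2734.68 − 3600 − ½·1521.7·3.3 = 0 → C_y = 3376 N.
ΣF_x = 0: no horizontal applied forces, so C_x = 0.

C_x = 0, C_y = 3376 N, D_y = 2735 N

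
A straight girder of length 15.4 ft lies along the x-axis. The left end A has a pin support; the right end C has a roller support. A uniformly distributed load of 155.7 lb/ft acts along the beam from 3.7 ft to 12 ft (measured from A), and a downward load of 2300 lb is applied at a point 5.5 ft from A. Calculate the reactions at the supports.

Resultant of the distributed load: 155.7 × 8.3 = 1292.31 lb at 7.85 ft from A.
ΣM about A: C_y·15.4 − (155.7·8.3)·7.85 − 2300·5.5 = 0 → C_y = 22794.6335/15.4 = 1480.17 ≈ 1480 lb.
ΣF_y = 0: A_y + 1480.17 − 155.7·8.3 − 2300 = 0 → A_y = 2112 lb.
ΣF_x = 0: no horizontal applied forces, so A_x = 0.

A_x = 0, A_y = 2112 lb, C_y = 1480 lb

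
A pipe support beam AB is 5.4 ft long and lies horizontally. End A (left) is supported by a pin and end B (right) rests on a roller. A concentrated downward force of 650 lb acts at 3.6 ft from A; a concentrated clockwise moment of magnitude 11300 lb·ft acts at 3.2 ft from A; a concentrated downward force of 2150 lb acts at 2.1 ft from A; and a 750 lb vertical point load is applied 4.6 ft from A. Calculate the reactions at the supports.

ΣM about A: B_y·5.4 − 650·3.6 − 11300 − 2150·2.1 − 750·4.6 = 0 → B_y = 21605/5.4 = 4000.93 ≈ 4001 lb.
ΣF_y = 0: A_y + 4000.93 − 650 − 2150 − 750 = 0 → A_y = -450.9 lb.
ΣF_x = 0: no horizontal applied forces, so A_x = 0.

A_x = 0, A_y = -450.9 lb, B_y = 4001 lb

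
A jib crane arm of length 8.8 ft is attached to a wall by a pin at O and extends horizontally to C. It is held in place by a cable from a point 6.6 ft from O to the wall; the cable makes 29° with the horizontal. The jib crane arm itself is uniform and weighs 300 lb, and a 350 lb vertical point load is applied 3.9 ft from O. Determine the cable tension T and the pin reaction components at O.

T = 839.1 lb, O_x = 733.9 lb, O_y = 243.2 lb

ΣM about O: T·sin29°·6.6 − 300·4.4 − 350·3.9 = 0 → T = 2685/(6.6·0.48481) = 839.129 ≈ 839.1 lb.
ΣF_x = 0: O_x − T·cos29° = 0 → O_x = 839.129 × 0.87462 = 733.9 lb.
ΣF_y = 0: O_y + T·sin29° − 300 − 350 = 0 → O_y = 650 − 839.129 × 0.48481 = 243.2 lb.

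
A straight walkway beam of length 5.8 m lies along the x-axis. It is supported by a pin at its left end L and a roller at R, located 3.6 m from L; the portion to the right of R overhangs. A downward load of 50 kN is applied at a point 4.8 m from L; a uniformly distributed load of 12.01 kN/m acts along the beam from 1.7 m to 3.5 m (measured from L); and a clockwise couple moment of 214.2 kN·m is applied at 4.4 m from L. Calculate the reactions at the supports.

Resultant of the distributed load: 12.01 × 1.8 = 21.618 kN at 2.6 m from L.
ΣM about L: R_y·3.6 − 50·4.8 − (12.01·1.8)·2.6 − 214.2 = 0 → R_y = 510.4068/3.6 = 141.78 ≈ 141.8 kN.
ΣF_y = 0: L_y + 141.78 − 50 − 12.01·1.8 = 0 → L_y = -70.16 kN.
ΣF_x = 0: no horizontal applied forces, so L_x = 0.

L_x = 0, L_y = -70.16 kN, R_y = 141.8 kN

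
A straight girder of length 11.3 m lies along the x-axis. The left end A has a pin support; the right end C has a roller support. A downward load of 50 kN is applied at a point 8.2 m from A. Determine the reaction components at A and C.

Taking moments about A: C_y·11.3 − 50·8.2 = 0 → C_y = 410/11.3 = 36.2832 ≈ 36.28 kN.
ΣF_y = 0: A_y + 36.2832 − 50 = 0 → A_y = 13.72 kN.
ΣF_x = 0: no horizontal applied forces, so A_x = 0.

A_x = 0, A_y = 13.72 kN, C_y = 36.28 kN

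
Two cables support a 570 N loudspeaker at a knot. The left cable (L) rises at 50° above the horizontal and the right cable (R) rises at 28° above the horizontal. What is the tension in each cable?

ΣF_x = 0: −T_L·cos50° + T_R·cos28° = 0 → T_R = 0.728002·T_L.
ΣF_y = 0: T_L·sin50° + T_R·sin28° = 570.
Substitute: T_L·(0.766044 + 0.728002·0.469472) = 570 → T_L = 514.524 ≈ 514.5 N.
Then T_R = 0.728002 × 514.524 = 374.6 N.

T_L = 514.5 N, T_R = 374.6 N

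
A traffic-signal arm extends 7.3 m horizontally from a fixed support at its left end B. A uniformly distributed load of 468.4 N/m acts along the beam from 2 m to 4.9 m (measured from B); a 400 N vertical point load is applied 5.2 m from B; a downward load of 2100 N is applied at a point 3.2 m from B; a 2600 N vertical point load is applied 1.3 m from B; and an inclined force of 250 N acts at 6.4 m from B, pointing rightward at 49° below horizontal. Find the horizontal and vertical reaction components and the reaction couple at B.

Resultant of the distributed load: 468.4 × 2.9 = 1358.36 N at 3.45 m from B.
ΣF_x = 0: B_x + 250·cos49° = 0 → B_x = -164.0 N.
ΣF_y = 0: B_y − 468.4·2.9 − 400 − 2100 − 2600 − 250·sin49° = 0 → B_y = 6647 N.
ΣM about B: M_B − (468.4·2.9)·3.45 − 400·5.2 − 2100·3.2 − 2600·1.3 − 250·sin49°·6.4 = 0 → M_B = 18070 N·m.

B_x = -164.0 N, B_y = 6647 N, M_B = 18070 N·m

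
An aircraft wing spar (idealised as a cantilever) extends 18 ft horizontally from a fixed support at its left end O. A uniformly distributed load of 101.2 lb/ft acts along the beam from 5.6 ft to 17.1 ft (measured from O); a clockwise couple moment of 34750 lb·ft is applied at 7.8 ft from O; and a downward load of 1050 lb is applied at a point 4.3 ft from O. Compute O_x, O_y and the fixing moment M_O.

Resultant of the distributed load: 101.2 × 11.5 = 1163.8 lb at 11.35 ft from O.
ΣF_x = 0: O_x = 0.
ΣF_y = 0: O_y − 101.2·11.5 − 1050 = 0 → O_y = 2214 lb.
ΣM about O: M_O − (101.2·11.5)·11.35 − 34750 − 1050·4.3 = 0 → M_O = 52470 lb·ft.

O_x = 0, O_y = 2214 lb, M_O = 52470 lb·ft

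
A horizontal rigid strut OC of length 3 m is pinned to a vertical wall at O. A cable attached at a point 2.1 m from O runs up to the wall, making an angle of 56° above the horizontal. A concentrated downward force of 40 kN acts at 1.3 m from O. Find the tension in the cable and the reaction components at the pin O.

T = 29.87 kN, O_x = 16.70 kN, O_y = 15.24 kN

ΣM about O: T·sin56°·2.1 − 40·1.3 = 0 → T = 52/(2.1·0.829038) = 29.8682 ≈ 29.87 kN.
ΣF_x = 0: O_x − T·cos56° = 0 → O_x = 29.8682 × 0.559193 = 16.70 kN.
ΣF_y = 0: O_y + T·sin56° − 40 = 0 → O_y = 40 − 29.8682 × 0.829038 = 15.24 kN.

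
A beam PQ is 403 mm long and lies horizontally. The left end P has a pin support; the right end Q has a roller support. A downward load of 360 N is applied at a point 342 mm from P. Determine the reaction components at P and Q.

Taking moments about P: Q_y·403 − 360·342 = 0 → Q_y = 123120/403 = 305.509 ≈ 305.5 N.
ΣF_y = 0: P_y + 305.509 − 360 = 0 → P_y = 54.49 N.
ΣF_x = 0: no horizontal applied forces, so P_x = 0.

P_x = 0, P_y = 54.49 N, Q_y = 305.5 N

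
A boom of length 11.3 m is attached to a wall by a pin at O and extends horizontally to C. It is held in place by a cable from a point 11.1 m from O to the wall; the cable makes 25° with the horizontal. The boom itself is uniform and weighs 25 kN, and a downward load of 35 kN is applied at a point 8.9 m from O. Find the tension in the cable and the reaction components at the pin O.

ΣM about O: T·sin25°·11.1 − 25·5.65 − 35·8.9 = 0 → T = 452.75/(11.1·0.422618) = 96.5134 ≈ 96.51 kN.
ΣF_x = 0: O_x − T·cos25° = 0 → O_x = 96.5134 × 0.906308 = 87.47 kN.
ΣF_y = 0: O_y + T·sin25° − 25 − 35 = 0 → O_y = 60 − 96.5134 × 0.422618 = 19.21 kN.

T = 96.51 kN, O_x = 87.47 kN, O_y = 19.21 kN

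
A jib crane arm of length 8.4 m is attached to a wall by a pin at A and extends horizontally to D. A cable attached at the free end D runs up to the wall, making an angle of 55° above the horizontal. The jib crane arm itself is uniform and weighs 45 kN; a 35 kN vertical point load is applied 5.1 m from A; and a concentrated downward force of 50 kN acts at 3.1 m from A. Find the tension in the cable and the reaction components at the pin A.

ΣM about A: T·sin55°·8.4 − 45·4.2 − 35·5.1 − 50·3.1 = 0 → T = 522.5/(8.4·0.819152) = 75.9351 ≈ 75.94 kN.
ΣF_x = 0: A_x − T·cos55° = 0 → A_x = 75.9351 × 0.573576 = 43.55 kN.
ΣF_y = 0: A_y + T·sin55° − 45 − 35 − 50 = 0 → A_y = 130 − 75.9351 × 0.819152 = 67.80 kN.

T = 75.94 kN, A_x = 43.55 kN, A_y = 67.80 kN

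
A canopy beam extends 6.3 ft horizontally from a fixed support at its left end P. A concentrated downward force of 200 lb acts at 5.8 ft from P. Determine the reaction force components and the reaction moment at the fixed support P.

P_x = 0, P_y = 200.0 lb, M_P = 1160 lb·ft

ΣF_x = 0: P_x = 0.
ΣF_y = 0: P_y − 200 = 0 → P_y = 200.0 lb.
ΣM about P: M_P − 200·5.8 = 0 → M_P = 1160 lb·ft.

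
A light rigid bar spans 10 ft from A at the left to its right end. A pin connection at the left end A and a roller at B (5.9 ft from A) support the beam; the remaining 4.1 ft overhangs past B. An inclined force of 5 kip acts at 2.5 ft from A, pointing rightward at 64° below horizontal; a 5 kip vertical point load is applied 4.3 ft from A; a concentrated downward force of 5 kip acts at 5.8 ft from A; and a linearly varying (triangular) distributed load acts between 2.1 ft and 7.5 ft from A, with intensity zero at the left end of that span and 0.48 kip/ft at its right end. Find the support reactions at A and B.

A_x = -2.192 kip, A_y = 4.074 kip, B_y = 11.72 kip

Resultant of the triangular load: ½ × 0.48 × 5.4 = 1.296 kip, acting at 5.7 ft from A (one-third of the span from the peak).
Taking moments about A: B_y·5.9 − 5·sin64°·2.5 − 5·4.3 − 5·5.8 − (½·0.48·5.4)·5.7 = 0 → B_y = 69.1221/5.9 = 11.7156 ≈ 11.72 kip.
ΣF_y = 0: A_y + 11.7156 − 5·sin64° − 5 − 5 − ½·0.48·5.4 = 0 → A_y = 4.074 kip.
ΣF_x = 0: A_x + 5·cos64° = 0 → A_x = -2.192 kip.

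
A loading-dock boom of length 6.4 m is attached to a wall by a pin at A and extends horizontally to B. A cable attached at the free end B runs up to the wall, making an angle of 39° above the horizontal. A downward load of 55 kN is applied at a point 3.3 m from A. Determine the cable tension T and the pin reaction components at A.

ΣM about A: T·sin39°·6.4 − 55·3.3 = 0 → T = 181.5/(6.4·0.62932) = 45.0635 ≈ 45.06 kN.
ΣF_x = 0: A_x − T·cos39° = 0 → A_x = 45.0635 × 0.777146 = 35.02 kN.
ΣF_y = 0: A_y + T·sin39° − 55 = 0 → A_y = 55 − 45.0635 × 0.62932 = 26.64 kN.

T = 45.06 kN, A_x = 35.02 kN, A_y = 26.64 kN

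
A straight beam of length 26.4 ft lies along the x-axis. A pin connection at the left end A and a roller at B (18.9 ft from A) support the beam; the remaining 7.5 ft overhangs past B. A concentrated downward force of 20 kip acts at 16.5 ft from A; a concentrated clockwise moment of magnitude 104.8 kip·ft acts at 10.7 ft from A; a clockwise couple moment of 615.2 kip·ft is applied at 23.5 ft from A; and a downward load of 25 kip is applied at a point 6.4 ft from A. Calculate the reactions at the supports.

ΣM about A: B_y·18.9 − 20·16.5 − 104.8 − 615.2 − 25·6.4 = 0 → B_y = 1210/18.9 = 64.0212 ≈ 64.02 kip.
ΣF_y = 0: A_y + 64.0212 − 20 − 25 = 0 → A_y = -19.02 kip.
ΣF_x = 0: no horizontal applied forces, so A_x = 0.

A_x = 0, A_y = -19.02 kip, B_y = 64.02 kip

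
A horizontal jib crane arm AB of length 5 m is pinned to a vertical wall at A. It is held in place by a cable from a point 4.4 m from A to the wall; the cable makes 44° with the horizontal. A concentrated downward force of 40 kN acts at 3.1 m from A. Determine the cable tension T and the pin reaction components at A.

T = 40.57 kN, A_x = 29.18 kN, A_y = 11.82 kN

ΣM about A: T·sin44°·4.4 − 40·3.1 = 0 → T = 124/(4.4·0.694658) = 40.5693 ≈ 40.57 kN.
ΣF_x = 0: A_x − T·cos44° = 0 → A_x = 40.5693 × 0.71934 = 29.18 kN.
ΣF_y = 0: A_y + T·sin44° − 40 = 0 → A_y = 40 − 40.5693 × 0.694658 = 11.82 kN.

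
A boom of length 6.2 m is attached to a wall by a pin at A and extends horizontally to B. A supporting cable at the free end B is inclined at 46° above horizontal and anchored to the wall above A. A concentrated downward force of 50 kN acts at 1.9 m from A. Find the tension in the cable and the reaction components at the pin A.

T = 21.30 kN, A_x = 14.80 kN, A_y = 34.68 kN

ΣM about A: T·sin46°·6.2 − 50·1.9 = 0 → T = 95/(6.2·0.71934) = 21.3009 ≈ 21.30 kN.
ΣF_x = 0: A_x − T·cos46° = 0 → A_x = 21.3009 × 0.694658 = 14.80 kN.
ΣF_y = 0: A_y + T·sin46° − 50 = 0 → A_y = 50 − 21.3009 × 0.71934 = 34.68 kN.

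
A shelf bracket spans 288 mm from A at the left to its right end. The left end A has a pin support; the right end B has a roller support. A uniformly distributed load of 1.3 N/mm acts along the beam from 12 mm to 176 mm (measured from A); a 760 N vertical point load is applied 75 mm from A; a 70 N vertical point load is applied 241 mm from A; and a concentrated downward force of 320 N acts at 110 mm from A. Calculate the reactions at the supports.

A_x = 0, A_y = 914.9 N, B_y = 448.3 N

Resultant of the distributed load: 1.3 × 164 = 213.2 N at 94 mm from A.
ΣM about A: B_y·288 − (1.3·164)·94 − 760·75 − 70·241 − 320·110 = 0 → B_y = 129110.8/288 = 448.301 ≈ 448.3 N.
ΣF_y = 0: A_y + 448.301 − 1.3·164 − 760 − 70 − 320 = 0 → A_y = 914.9 N.
ΣF_x = 0: no horizontal applied forces, so A_x = 0.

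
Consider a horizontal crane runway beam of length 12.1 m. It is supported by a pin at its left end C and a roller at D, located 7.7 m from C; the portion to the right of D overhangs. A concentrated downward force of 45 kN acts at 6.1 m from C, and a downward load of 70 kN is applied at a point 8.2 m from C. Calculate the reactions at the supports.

Taking moments about C: D_y·7.7 − 45·6.1 − 70·8.2 = 0 → D_y = 848.5/7.7 = 110.195 ≈ 110.2 kN.
ΣF_y = 0: C_y + 110.195 − 45 − 70 = 0 → C_y = 4.805 kN.
ΣF_x = 0: no horizontal applied forces, so C_x = 0.

C_x = 0, C_y = 4.805 kN, D_y = 110.2 kN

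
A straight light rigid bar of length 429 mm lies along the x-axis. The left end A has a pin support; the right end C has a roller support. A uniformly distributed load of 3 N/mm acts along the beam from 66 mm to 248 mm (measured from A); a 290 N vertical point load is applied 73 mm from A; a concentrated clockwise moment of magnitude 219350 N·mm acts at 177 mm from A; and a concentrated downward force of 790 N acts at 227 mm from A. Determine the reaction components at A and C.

Resultant of the distributed load: 3 × 182 = 546 N at 157 mm from A.
Moments about A: C_y·429 − (3·182)·157 − 290·73 − 219350 − 790·227 = 0 → C_y = 505572/429 = 1178.49 ≈ 1178 N.
ΣF_y = 0: A_y + 1178.49 − 3·182 − 290 − 790 = 0 → A_y = 447.5 N.
ΣF_x = 0: no horizontal applied forces, so A_x = 0.

A_x = 0, A_y = 447.5 N, C_y = 1178 N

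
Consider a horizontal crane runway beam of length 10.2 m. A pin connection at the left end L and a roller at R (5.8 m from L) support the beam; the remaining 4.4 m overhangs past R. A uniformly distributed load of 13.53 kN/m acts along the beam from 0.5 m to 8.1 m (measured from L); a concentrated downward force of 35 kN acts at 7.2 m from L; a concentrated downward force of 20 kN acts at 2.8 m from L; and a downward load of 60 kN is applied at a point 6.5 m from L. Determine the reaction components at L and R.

Resultant of the distributed load: 13.53 × 7.6 = 102.828 kN at 4.3 m from L.
Moments about L: R_y·5.8 − (13.53·7.6)·4.3 − 35·7.2 − 20·2.8 − 60·6.5 = 0 → R_y = 1140.1604/5.8 = 196.579 ≈ 196.6 kN.
ΣF_y = 0: L_y + 196.579 − 13.53·7.6 − 35 − 20 − 60 = 0 → L_y = 21.25 kN.
ΣF_x = 0: no horizontal applied forces, so L_x = 0.

L_x = 0, L_y = 21.25 kN, R_y = 196.6 kN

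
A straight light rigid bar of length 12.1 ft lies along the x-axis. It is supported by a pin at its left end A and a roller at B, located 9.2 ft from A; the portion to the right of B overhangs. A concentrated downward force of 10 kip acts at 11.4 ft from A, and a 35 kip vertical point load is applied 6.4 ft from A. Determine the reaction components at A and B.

ΣM about A: B_y·9.2 − 10·11.4 − 35·6.4 = 0 → B_y = 338/9.2 = 36.7391 ≈ 36.74 kip.
ΣF_y = 0: A_y + 36.7391 − 10 − 35 = 0 → A_y = 8.261 kip.
ΣF_x = 0: no horizontal applied forces, so A_x = 0.

A_x = 0, A_y = 8.261 kip, B_y = 36.74 kip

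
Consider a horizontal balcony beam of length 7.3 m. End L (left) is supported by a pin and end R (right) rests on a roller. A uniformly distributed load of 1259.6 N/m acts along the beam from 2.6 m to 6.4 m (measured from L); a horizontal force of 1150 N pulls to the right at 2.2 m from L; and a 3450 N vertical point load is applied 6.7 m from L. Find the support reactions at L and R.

Resultant of the distributed load: 1259.6 × 3.8 = 4786.48 N at 4.5 m from L.
Taking moments about L: R_y·7.3 − (1259.6·3.8)·4.5 − 3450·6.7 = 0 → R_y = 44654.16/7.3 = 6117.01 ≈ 6117 N.
ΣF_y = 0: L_y + 6117.01 − 1259.6·3.8 − 3450 = 0 → L_y = 2119 N.
ΣF_x = 0: L_x + 1150 = 0 → L_x = -1150 N.

L_x = -1150 N, L_y = 2119 N, R_y = 6117 N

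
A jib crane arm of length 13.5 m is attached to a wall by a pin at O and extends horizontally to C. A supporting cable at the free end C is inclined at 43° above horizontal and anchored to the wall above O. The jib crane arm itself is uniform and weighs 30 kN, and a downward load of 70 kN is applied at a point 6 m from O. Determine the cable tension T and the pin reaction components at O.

ΣM about O: T·sin43°·13.5 − 30·6.75 − 70·6 = 0 → T = 622.5/(13.5·0.681998) = 67.6118 ≈ 67.61 kN.
ΣF_x = 0: O_x − T·cos43° = 0 → O_x = 67.6118 × 0.731354 = 49.45 kN.
ΣF_y = 0: O_y + T·sin43° − 30 − 70 = 0 → O_y = 100 − 67.6118 × 0.681998 = 53.89 kN.

T = 67.61 kN, O_x = 49.45 kN, O_y = 53.89 kN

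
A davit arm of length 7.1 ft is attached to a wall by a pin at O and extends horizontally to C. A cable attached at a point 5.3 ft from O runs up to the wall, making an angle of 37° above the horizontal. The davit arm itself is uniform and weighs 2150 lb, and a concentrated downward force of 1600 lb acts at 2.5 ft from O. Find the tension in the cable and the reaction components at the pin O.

ΣM about O: T·sin37°·5.3 − 2150·3.55 − 1600·2.5 = 0 → T = 11632.5/(5.3·0.601815) = 3646.99 ≈ 3647 lb.
ΣF_x = 0: O_x − T·cos37° = 0 → O_x = 3646.99 × 0.798636 = 2913 lb.
ΣF_y = 0: O_y + T·sin37° − 2150 − 1600 = 0 → O_y = 3750 − 3646.99 × 0.601815 = 1555 lb.

T = 3647 lb, O_x = 2913 lb, O_y = 1555 lb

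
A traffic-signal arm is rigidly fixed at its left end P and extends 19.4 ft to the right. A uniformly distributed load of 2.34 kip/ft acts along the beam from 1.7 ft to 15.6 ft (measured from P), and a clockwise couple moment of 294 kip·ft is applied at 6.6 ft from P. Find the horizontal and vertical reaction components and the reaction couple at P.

P_x = 0, P_y = 32.53 kip, M_P = 575.3 kip·ft

Resultant of the distributed load: 2.34 × 13.9 = 32.526 kip at 8.65 ft from P.
ΣF_x = 0: P_x = 0.
ΣF_y = 0: P_y − 2.34·13.9 = 0 → P_y = 32.53 kip.
ΣM about P: M_P − (2.34·13.9)·8.65 − 294 = 0 → M_P = 575.3 kip·ft.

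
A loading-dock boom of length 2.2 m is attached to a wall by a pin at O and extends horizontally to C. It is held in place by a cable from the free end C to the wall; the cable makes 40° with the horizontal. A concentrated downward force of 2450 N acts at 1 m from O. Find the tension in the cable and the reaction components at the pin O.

T = 1733 N, O_x = 1327 N, O_y = 1336 N

ΣM about O: T·sin40°·2.2 − 2450·1 = 0 → T = 2450/(2.2·0.642788) = 1732.51 ≈ 1733 N.
ΣF_x = 0: O_x − T·cos40° = 0 → O_x = 1732.51 × 0.766044 = 1327 N.
ΣF_y = 0: O_y + T·sin40° − 2450 = 0 → O_y = 2450 − 1732.51 × 0.642788 = 1336 N.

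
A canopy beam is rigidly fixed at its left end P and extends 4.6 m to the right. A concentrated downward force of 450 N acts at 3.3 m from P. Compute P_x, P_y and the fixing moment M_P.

P_x = 0, P_y = 450.0 N, M_P = 1485 N·m

ΣF_x = 0: P_x = 0.
ΣF_y = 0: P_y − 450 = 0 → P_y = 450.0 N.
ΣM about P: M_P − 450·3.3 = 0 → M_P = 1485 N·m.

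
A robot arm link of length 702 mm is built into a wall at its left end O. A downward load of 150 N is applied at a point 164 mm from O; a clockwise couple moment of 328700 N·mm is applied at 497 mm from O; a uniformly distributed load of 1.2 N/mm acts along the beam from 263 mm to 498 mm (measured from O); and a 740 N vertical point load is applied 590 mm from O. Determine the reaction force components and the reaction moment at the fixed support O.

Resultant of the distributed load: 1.2 × 235 = 282 N at 380.5 mm from O.
ΣF_x = 0: O_x = 0.
ΣF_y = 0: O_y − 150 − 1.2·235 − 740 = 0 → O_y = 1172 N.
ΣM about O: M_O − 150·164 − 328700 − (1.2·235)·380.5 − 740·590 = 0 → M_O = 897200 N·mm.

O_x = 0, O_y = 1172 N, M_O = 897200 N·mm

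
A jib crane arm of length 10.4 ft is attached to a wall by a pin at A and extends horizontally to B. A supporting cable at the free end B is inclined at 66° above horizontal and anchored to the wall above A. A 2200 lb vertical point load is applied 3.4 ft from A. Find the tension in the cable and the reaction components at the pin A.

T = 787.3 lb, A_x = 320.2 lb, A_y = 1481 lb

ΣM about A: T·sin66°·10.4 − 2200·3.4 = 0 → T = 7480/(10.4·0.913545) = 787.296 ≈ 787.3 lb.
ΣF_x = 0: A_x − T·cos66° = 0 → A_x = 787.296 × 0.406737 = 320.2 lb.
ΣF_y = 0: A_y + T·sin66° − 2200 = 0 → A_y = 2200 − 787.296 × 0.913545 = 1481 lb.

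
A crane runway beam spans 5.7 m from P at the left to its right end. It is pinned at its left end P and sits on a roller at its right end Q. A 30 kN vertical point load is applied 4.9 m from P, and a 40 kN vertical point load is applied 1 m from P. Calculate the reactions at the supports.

Taking moments about P: Q_y·5.7 − 30·4.9 − 40·1 = 0 → Q_y = 187/5.7 = 32.807 ≈ 32.81 kN.
ΣF_y = 0: P_y + 32.807 − 30 − 40 = 0 → P_y = 37.19 kN.
ΣF_x = 0: no horizontal applied forces, so P_x = 0.

P_x = 0, P_y = 37.19 kN, Q_y = 32.81 kN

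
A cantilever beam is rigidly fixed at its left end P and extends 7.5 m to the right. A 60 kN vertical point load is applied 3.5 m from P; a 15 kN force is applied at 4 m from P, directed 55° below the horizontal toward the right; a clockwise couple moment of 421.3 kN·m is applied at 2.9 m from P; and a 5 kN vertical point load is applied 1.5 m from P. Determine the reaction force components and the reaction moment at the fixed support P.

P_x = -8.604 kN, P_y = 77.29 kN, M_P = 687.9 kN·m

ΣF_x = 0: P_x + 15·cos55° = 0 → P_x = -8.604 kN.
ΣF_y = 0: P_y − 60 − 15·sin55° − 5 = 0 → P_y = 77.29 kN.
ΣM about P: M_P − 60·3.5 − 15·sin55°·4 − 421.3 − 5·1.5 = 0 → M_P = 687.9 kN·m.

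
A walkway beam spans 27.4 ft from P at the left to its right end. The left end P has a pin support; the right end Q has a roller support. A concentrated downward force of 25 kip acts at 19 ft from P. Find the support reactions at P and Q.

ΣM about P: Q_y·27.4 − 25·19 = 0 → Q_y = 475/27.4 = 17.3358 ≈ 17.34 kip.
ΣF_y = 0: P_y + 17.3358 − 25 = 0 → P_y = 7.664 kip.
ΣF_x = 0: no horizontal applied forces, so P_x = 0.

P_x = 0, P_y = 7.664 kip, Q_y = 17.34 kip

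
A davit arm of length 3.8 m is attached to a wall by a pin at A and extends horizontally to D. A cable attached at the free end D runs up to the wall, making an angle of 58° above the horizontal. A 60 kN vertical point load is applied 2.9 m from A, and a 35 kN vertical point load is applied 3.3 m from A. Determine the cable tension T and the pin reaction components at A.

ΣM about A: T·sin58°·3.8 − 60·2.9 − 35·3.3 = 0 → T = 289.5/(3.8·0.848048) = 89.8348 ≈ 89.83 kN.
ΣF_x = 0: A_x − T·cos58° = 0 → A_x = 89.8348 × 0.529919 = 47.61 kN.
ΣF_y = 0: A_y + T·sin58° − 60 − 35 = 0 → A_y = 95 − 89.8348 × 0.848048 = 18.82 kN.

T = 89.83 kN, A_x = 47.61 kN, A_y = 18.82 kN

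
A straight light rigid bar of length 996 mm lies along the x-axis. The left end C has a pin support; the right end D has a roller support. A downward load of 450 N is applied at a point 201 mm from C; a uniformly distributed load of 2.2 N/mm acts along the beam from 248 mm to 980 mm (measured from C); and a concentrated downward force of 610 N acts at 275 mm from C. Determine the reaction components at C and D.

Resultant of the distributed load: 2.2 × 732 = 1610.4 N at 614 mm from C.
Taking moments about C: D_y·996 − 450·201 − (2.2·732)·614 − 610·275 = 0 → D_y = 1246985.6/996 = 1251.99 ≈ 1252 N.
ΣF_y = 0: C_y + 1251.99 − 450 − 2.2·732 − 610 = 0 → C_y = 1418 N.
ΣF_x = 0: no horizontal applied forces, so C_x = 0.

C_x = 0, C_y = 1418 N, D_y = 1252 N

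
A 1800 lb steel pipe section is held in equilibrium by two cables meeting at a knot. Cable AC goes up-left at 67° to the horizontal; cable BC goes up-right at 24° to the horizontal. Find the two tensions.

T_AC = 1645 lb, T_BC = 703.4 lb

ΣF_x = 0: −T_AC·cos67° + T_BC·cos24° = 0 → T_BC = 0.427708·T_AC.
ΣF_y = 0: T_AC·sin67° + T_BC·sin24° = 1800.
Substitute: T_AC·(0.920505 + 0.427708·0.406737) = 1800 → T_AC = 1644.63 ≈ 1645 lb.
Then T_BC = 0.427708 × 1644.63 = 703.4 lb.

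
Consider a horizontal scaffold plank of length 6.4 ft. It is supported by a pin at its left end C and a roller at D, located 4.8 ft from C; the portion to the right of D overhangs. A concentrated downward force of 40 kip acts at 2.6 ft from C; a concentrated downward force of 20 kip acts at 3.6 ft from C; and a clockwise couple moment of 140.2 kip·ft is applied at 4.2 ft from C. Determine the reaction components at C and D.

C_x = 0, C_y = -5.875 kip, D_y = 65.88 kip

Taking moments about C: D_y·4.8 − 40·2.6 − 20·3.6 − 140.2 = 0 → D_y = 316.2/4.8 = 65.875 ≈ 65.88 kip.
ΣF_y = 0: C_y + 65.875 − 40 − 20 = 0 → C_y = -5.875 kip.
ΣF_x = 0: no horizontal applied forces, so C_x = 0.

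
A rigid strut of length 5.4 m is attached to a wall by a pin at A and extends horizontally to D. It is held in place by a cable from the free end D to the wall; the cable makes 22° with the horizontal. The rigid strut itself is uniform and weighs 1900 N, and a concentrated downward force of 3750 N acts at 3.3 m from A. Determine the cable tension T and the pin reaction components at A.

ΣM about A: T·sin22°·5.4 − 1900·2.7 − 3750·3.3 = 0 → T = 17505/(5.4·0.374607) = 8653.51 ≈ 8654 N.
ΣF_x = 0: A_x − T·cos22° = 0 → A_x = 8653.51 × 0.927184 = 8023 N.
ΣF_y = 0: A_y + T·sin22° − 1900 − 3750 = 0 → A_y = 5650 − 8653.51 × 0.374607 = 2408 N.

T = 8654 N, A_x = 8023 N, A_y = 2408 N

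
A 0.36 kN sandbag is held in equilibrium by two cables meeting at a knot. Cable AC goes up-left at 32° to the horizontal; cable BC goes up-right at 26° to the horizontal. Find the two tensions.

T_AC = 0.3815 kN, T_BC = 0.3600 kN

ΣF_x = 0: −T_AC·cos32° + T_BC·cos26° = 0 → T_BC = 0.94354·T_AC.
ΣF_y = 0: T_AC·sin32° + T_BC·sin26° = 0.36.
Substitute: T_AC·(0.529919 + 0.94354·0.438371) = 0.36 → T_AC = 0.381542 ≈ 0.3815 kN.
Then T_BC = 0.94354 × 0.381542 = 0.3600 kN.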